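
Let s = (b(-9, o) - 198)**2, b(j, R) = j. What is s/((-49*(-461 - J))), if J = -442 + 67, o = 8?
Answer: 42849/4214 ≈ 10.168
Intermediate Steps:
J = -375
s = 42849 (s = (-9 - 198)**2 = (-207)**2 = 42849)
s/((-49*(-461 - J))) = 42849/((-49*(-461 - 1*(-375)))) = 42849/((-49*(-461 + 375))) = 42849/((-49*(-86))) = 42849/4214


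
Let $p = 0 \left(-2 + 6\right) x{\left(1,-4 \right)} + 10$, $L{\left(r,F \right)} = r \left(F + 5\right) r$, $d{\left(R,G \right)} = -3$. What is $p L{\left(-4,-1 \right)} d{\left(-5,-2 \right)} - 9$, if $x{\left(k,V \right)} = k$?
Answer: $-1929$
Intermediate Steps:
$L{\left(r,F \right)} = r^{2} \left(5 + F\right)$ ($L{\left(r,F \right)} = r \left(5 + F\right) r = r^{2} \left(5 + F\right)$)
$p = 10$ ($p = 0 \left(-2 + 6\right) 1 + 10 = 0 \cdot 4 \cdot 1 + 10 = 0 \cdot 1 + 10 = 0 + 10 = 10$)
$p L{\left(-4,-1 \right)} d{\left(-5,-2 \right)} - 9 = 10 \left(-4\right)^{2} \left(5 - 1\right) \left(-3\right) - 9 = 10 \cdot 16 \cdot 4 \left(-3\right) - 9 = 10 \cdot 64 \left(-3\right) - 9 = 10 \left(-192\right) - 9 = -1920 - 9 = -1929$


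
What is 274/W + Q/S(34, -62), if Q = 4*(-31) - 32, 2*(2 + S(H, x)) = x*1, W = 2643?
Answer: 140450/29073 ≈ 4.8309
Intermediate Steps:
S(H, x) = -2 + x/2 (S(H, x) = -2 + (x*1)/2 = -2 + x/2)
Q = -156 (Q = -124 - 32 = -156)
274/W + Q/S(34, -62) = 274/2643 - 156/(-2 + (½)*(-62)) = 274*(1/2643) - 156/(-2 - 31) = 274/2643 - 156/(-33) = 274/2643 - 156*(-1/33) = 274/2643 + 52/11 = 140450/29073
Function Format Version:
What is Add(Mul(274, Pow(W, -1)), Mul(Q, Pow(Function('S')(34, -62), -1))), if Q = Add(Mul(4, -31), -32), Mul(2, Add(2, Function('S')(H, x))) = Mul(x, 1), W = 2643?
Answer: Rational(140450, 29073) ≈ 4.8309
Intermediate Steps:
Function('S')(H, x) = Add(-2, Mul(Rational(1, 2), x)) (Function('S')(H, x) = Add(-2, Mul(Rational(1, 2), Mul(x, 1))) = Add(-2, Mul(Rational(1, 2), x)))
Q = -156 (Q = Add(-124, -32) = -156)
Add(Mul(274, Pow(W, -1)), Mul(Q, Pow(Function('S')(34, -62), -1))) = Add(Mul(274, Pow(2643, -1)), Mul(-156, Pow(Add(-2, Mul(Rational(1, 2), -62)), -1))) = Add(Mul(274, Rational(1, 2643)), Mul(-156, Pow(Add(-2, -31), -1))) = Add(Rational(274, 2643), Mul(-156, Pow(-33, -1))) = Add(Rational(274, 2643), Mul(-156, Rational(-1, 33))) = Add(Rational(274, 2643), Rational(52, 11)) = Rational(140450, 29073)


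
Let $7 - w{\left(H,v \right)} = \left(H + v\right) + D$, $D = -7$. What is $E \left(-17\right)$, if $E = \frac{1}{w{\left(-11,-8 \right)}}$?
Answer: $- \frac{17}{33} \approx -0.51515$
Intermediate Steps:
$w{\left(H,v \right)} = 14 - H - v$ ($w{\left(H,v \right)} = 7 - \left(\left(H + v\right) - 7\right) = 7 - \left(-7 + H + v\right) = 14 - H - v$)
$E = \frac{1}{33}$ ($E = \frac{1}{14 - -11 - -8} = \frac{1}{14 + 11 + 8} = \frac{1}{33} \approx 0.030303$)
$E \left(-17\right) = \frac{1}{33} \left(-17\right) = - \frac{17}{33}$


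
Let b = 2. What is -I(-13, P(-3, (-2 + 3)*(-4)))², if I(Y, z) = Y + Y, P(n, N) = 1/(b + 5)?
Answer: -676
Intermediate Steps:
P(n, N) = ⅐ (P(n, N) = 1/(2 + 5) = 1/7 = ⅐)
I(Y, z) = 2*Y
-I(-13, P(-3, (-2 + 3)*(-4)))² = -(2*(-13))² = -1*(-26)² = -1*676 = -676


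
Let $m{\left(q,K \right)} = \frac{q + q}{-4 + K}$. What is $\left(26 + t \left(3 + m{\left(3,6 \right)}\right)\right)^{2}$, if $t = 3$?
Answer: $1936$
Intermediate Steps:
$m{\left(q,K \right)} = \frac{2 q}{-4 + K}$
$\left(26 + t \left(3 + m{\left(3,6 \right)}\right)\right)^{2} = \left(26 + 3 \left(3 + 2 \cdot 3 \frac{1}{-4 + 6}\right)\right)^{2} = \left(26 + 3 \left(3 + 2 \cdot 3 \cdot \frac{1}{2}\right)\right)^{2} = \left(26 + 3 \left(3 + 3\right)\right)^{2} = \left(26 + 3 \cdot 6\right)^{2} = \left(26 + 18\right)^{2} = 44^{2} = 1936$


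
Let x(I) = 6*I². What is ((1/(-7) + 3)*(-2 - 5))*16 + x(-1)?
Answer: -314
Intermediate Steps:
((1/(-7) + 3)*(-2 - 5))*16 + x(-1) = ((1/(-7) + 3)*(-2 - 5))*16 + 6*(-1)² = ((-⅐ + 3)*(-7))*16 + 6*1 = ((20/7)*(-7))*16 + 6 = -20*16 + 6 = -320 + 6 = -314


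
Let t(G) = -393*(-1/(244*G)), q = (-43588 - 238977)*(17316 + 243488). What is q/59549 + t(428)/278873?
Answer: -306601756658878669229/247751616511952 ≈ -1.2375e+6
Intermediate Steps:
q = -73694082260 (q = -282565*260804 = -73694082260)
t(G) = 393/(244*G) (t(G) = -(-393)/(244*G) = 393/(244*G))
q/59549 + t(428)/278873 = -73694082260/59549 + ((393/244)/428)/278873 = -73694082260*1/59549 + ((393/244)*(1/428))*(1/278873) = -73694082260/59549 + (393/104432)*(1/278873) = -73694082260/59549 + 393/29123265136 = -306601756658878669229/247751616511952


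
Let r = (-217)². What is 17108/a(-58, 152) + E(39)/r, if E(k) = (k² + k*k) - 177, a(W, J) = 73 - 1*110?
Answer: -805492607/1742293 ≈ -462.32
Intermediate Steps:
a(W, J) = -37 (a(W, J) = 73 - 110 = -37)
E(k) = -177 + 2*k² (E(k) = (k² + k²) - 177 = 2*k² - 177 = -177 + 2*k²)
r = 47089
17108/a(-58, 152) + E(39)/r = 17108/(-37) + (-177 + 2*39²)/47089 = 17108*(-1/37) + (-177 + 2*1521)*(1/47089) = -17108/37 + (-177 + 3042)*(1/47089) = -17108/37 + 2865*(1/47089) = -17108/37 + 2865/47089 = -805492607/1742293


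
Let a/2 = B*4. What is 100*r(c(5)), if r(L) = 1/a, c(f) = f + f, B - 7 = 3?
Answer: 5/4 ≈ 1.2500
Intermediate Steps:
B = 10 (B = 7 + 3 = 10)
a = 80 (a = 2*(10*4) = 2*40 = 80)
c(f) = 2*f
r(L) = 1/80
100*r(c(5)) = 100*(1/80) = 5/4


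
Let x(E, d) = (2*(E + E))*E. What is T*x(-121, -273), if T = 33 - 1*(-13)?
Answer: 2693944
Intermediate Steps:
x(E, d) = 4*E**2 (x(E, d) = (2*(2*E))*E = (4*E)*E = 4*E**2)
T = 46 (T = 33 + 13 = 46)
T*x(-121, -273) = 46*(4*(-121)**2) = 46*(4*14641) = 46*58564 = 2693944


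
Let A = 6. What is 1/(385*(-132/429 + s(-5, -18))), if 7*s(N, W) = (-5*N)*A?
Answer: 13/105710 ≈ 0.00012298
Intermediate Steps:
s(N, W) = -30*N/7 (s(N, W) = (-5*N*6)/7 = (-30*N)/7 = -30*N/7)
1/(385*(-132/429 + s(-5, -18))) = 1/(385*(-132/429 - 30/7*(-5))) = 1/(385*(-132*1/429 + 150/7)) = 1/(385*(-4/13 + 150/7)) = 1/(385*(1922/91)) = 1/(105710/13) = 13/105710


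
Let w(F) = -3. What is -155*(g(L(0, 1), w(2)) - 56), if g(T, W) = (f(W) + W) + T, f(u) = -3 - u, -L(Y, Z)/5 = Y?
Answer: 9145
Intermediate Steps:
L(Y, Z) = -5*Y
g(T, W) = -3 + T (g(T, W) = ((-3 - W) + W) + T = -3 + T)
-155*(g(L(0, 1), w(2)) - 56) = -155*((-3 - 5*0) - 56) = -155*((-3 + 0) - 56) = -155*(-3 - 56) = -155*(-59) = 9145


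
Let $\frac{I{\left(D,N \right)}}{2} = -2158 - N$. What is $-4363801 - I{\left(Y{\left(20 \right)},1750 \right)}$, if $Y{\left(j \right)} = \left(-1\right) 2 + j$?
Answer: $-4355985$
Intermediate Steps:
$Y{\left(j \right)} = -2 + j$
$I{\left(D,N \right)} = -4316 - 2 N$ ($I{\left(D,N \right)} = 2 \left(-2158 - N\right) = -4316 - 2 N$)
$-4363801 - I{\left(Y{\left(20 \right)},1750 \right)} = -4363801 - \left(-4316 - 3500\right) = -4363801 - -7816 = -4363801 + 7816 = -4355985$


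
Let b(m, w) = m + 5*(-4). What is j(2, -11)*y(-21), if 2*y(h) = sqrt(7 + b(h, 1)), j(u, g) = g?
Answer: -11*I*sqrt(34)/2 ≈ -32.07*I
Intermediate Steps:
b(m, w) = -20 + m (b(m, w) = m - 20 = -20 + m)
y(h) = sqrt(-13 + h)/2 (y(h) = sqrt(7 + (-20 + h))/2 = sqrt(-13 + h)/2)
j(2, -11)*y(-21) = -11*sqrt(-13 - 21)/2 = -11*sqrt(-34)/2 = -11*I*sqrt(34)/2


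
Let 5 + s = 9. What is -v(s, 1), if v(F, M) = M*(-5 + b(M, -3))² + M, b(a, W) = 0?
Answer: -26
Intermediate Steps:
s = 4 (s = -5 + 9 = 4)
v(F, M) = 26*M (v(F, M) = M*(-5 + 0)² + M = M*(-5)² + M = M*25 + M = 25*M + M = 26*M)
-v(s, 1) = -26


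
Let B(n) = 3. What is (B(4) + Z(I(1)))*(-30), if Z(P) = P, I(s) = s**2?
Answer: -120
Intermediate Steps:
(B(4) + Z(I(1)))*(-30) = (3 + 1**2)*(-30) = (3 + 1)*(-30) = 4*(-30) = -120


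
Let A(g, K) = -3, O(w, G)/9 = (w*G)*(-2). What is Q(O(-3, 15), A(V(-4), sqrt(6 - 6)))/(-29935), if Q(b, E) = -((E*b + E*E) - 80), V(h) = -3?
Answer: -2501/29935 ≈ -0.083548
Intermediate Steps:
O(w, G) = -18*G*w (O(w, G) = 9*((w*G)*(-2)) = 9*((G*w)*(-2)) = 9*(-2*G*w) = -18*G*w)
Q(b, E) = 80 - E**2 - E*b (Q(b, E) = -((E*b + E**2) - 80) = -((E**2 + E*b) - 80) = -(-80 + E**2 + E*b) = 80 - E**2 - E*b)
Q(O(-3, 15), A(V(-4), sqrt(6 - 6)))/(-29935) = (80 - 1*(-3)**2 - 1*(-3)*(-18*15*(-3)))/(-29935) = (80 - 1*9 - 1*(-3)*810)*(-1/29935) = (80 - 9 + 2430)*(-1/29935) = 2501*(-1/29935) = -2501/29935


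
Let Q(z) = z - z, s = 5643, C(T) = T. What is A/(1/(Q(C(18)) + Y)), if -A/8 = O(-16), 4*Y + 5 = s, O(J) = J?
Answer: 180416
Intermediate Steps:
Y = 2819/2 (Y = -5/4 + (1/4)*5643 = -5/4 + 5643/4 = 2819/2 ≈ 1409.5)
Q(z) = 0
A = 128 (A = -8*(-16) = 128)
A/(1/(Q(C(18)) + Y)) = 128/(1/(0 + 2819/2)) = 128/(1/(2819/2)) = 128/(2/2819) = 128*(2819/2) = 180416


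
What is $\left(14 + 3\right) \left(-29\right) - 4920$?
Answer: $-5413$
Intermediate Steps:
$\left(14 + 3\right) \left(-29\right) - 4920 = 17 \left(-29\right) - 4920 = -493 - 4920 = -5413$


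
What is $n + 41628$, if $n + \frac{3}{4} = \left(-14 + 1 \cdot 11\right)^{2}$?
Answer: $\frac{166545}{4} \approx 41636.0$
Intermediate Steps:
$n = \frac{33}{4}$ ($n = - \frac{3}{4} + \left(-14 + 1 \cdot 11\right)^{2} = - \frac{3}{4} + \left(-14 + 11\right)^{2} = - \frac{3}{4} + \left(-3\right)^{2} = - \frac{3}{4} + 9 = \frac{33}{4} \approx 8.25$)
$n + 41628 = \frac{33}{4} + 41628 = \frac{166545}{4}$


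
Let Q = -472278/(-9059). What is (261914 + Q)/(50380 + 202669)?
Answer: 2373151204/2292370891 ≈ 1.0352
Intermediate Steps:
Q = 472278/9059 (Q = -472278*(-1/9059) = 472278/9059 ≈ 52.134)
(261914 + Q)/(50380 + 202669) = (261914 + 472278/9059)/(50380 + 202669) = (2373151204/9059)/253049 = (2373151204/9059)*(1/253049) = 2373151204/2292370891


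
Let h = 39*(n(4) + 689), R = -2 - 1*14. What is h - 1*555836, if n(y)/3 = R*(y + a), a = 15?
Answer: -564533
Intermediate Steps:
R = -16 (R = -2 - 14 = -16)
n(y) = -720 - 48*y (n(y) = 3*(-16*(y + 15)) = 3*(-16*(15 + y)) = 3*(-240 - 16*y) = -720 - 48*y)
h = -8697 (h = 39*((-720 - 48*4) + 689) = 39*((-720 - 192) + 689) = 39*(-912 + 689) = 39*(-223) = -8697)
h - 1*555836 = -8697 - 1*555836 = -8697 - 555836 = -564533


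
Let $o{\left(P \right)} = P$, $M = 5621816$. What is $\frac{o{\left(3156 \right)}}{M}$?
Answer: $\frac{789}{1405454} \approx 0.00056138$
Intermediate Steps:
$\frac{o{\left(3156 \right)}}{M} = \frac{3156}{5621816} = 3156 \cdot \frac{1}{5621816} = \frac{789}{1405454}$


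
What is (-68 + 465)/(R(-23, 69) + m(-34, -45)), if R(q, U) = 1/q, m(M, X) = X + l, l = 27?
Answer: -9131/415 ≈ -22.002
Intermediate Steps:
m(M, X) = 27 + X (m(M, X) = X + 27 = 27 + X)
(-68 + 465)/(R(-23, 69) + m(-34, -45)) = (-68 + 465)/(1/(-23) + (27 - 45)) = 397/(-1/23 - 18) = 397/(-415/23) = 397*(-23/415) = -9131/415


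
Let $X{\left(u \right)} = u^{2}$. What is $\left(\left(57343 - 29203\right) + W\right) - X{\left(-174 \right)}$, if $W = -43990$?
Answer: $-46126$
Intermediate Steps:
$\left(\left(57343 - 29203\right) + W\right) - X{\left(-174 \right)} = \left(\left(57343 - 29203\right) - 43990\right) - \left(-174\right)^{2} = \left(28140 - 43990\right) - 30276 = -15850 - 30276 = -46126$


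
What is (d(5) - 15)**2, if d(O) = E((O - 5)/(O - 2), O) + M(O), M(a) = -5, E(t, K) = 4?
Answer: 256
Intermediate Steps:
d(O) = -1 (d(O) = 4 - 5 = -1)
(d(5) - 15)**2 = (-1 - 15)**2 = (-16)**2 = 256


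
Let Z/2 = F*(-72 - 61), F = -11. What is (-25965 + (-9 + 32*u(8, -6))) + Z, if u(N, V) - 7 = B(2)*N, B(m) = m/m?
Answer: -22568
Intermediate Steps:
B(m) = 1
Z = 2926 (Z = 2*(-11*(-72 - 61)) = 2*(-11*(-133)) = 2*1463 = 2926)
u(N, V) = 7 + N (u(N, V) = 7 + 1*N = 7 + N)
(-25965 + (-9 + 32*u(8, -6))) + Z = (-25965 + (-9 + 32*(7 + 8))) + 2926 = (-25965 + (-9 + 32*15)) + 2926 = (-25965 + (-9 + 480)) + 2926 = (-25965 + 471) + 2926 = -25494 + 2926 = -22568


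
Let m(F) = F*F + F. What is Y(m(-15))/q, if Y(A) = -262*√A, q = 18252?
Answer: -131*√210/9126 ≈ -0.20802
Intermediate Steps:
m(F) = F + F² (m(F) = F² + F = F + F²)
Y(m(-15))/q = -262*√210/18252 = -262*√210*(1/18252) = -131*√210/9126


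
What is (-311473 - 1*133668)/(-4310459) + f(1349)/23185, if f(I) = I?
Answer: 16135403276/99937991915 ≈ 0.16145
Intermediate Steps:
(-311473 - 1*133668)/(-4310459) + f(1349)/23185 = (-311473 - 1*133668)/(-4310459) + 1349/23185 = (-311473 - 133668)*(-1/4310459) + 1349*(1/23185) = -445141*(-1/4310459) + 1349/23185 = 445141/4310459 + 1349/23185 = 16135403276/99937991915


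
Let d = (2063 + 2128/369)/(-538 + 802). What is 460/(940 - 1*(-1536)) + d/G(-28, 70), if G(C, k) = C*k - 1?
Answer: 21496240115/118249288344 ≈ 0.18179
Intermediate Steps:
G(C, k) = -1 + C*k
d = 763375/97416 (d = (2063 + 2128*(1/369))/264 = (2063 + 2128/369)*(1/264) = (763375/369)*(1/264) = 763375/97416 ≈ 7.8362)
460/(940 - 1*(-1536)) + d/G(-28, 70) = 460/(940 - 1*(-1536)) + 763375/(97416*(-1 - 28*70)) = 460/(940 + 1536) + 763375/(97416*(-1 - 1960)) = 460/2476 + (763375/97416)/(-1961) = 460*(1/2476) + (763375/97416)*(-1/1961) = 115/619 - 763375/191032776 = 21496240115/118249288344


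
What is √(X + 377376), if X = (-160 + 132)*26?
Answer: 46*√178 ≈ 613.72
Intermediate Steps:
X = -728 (X = -28*26 = -728)
√(X + 377376) = √(-728 + 377376) = √376648 = 46*√178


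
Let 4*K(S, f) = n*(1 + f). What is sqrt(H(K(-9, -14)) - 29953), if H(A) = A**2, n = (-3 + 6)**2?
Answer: I*sqrt(465559)/4 ≈ 170.58*I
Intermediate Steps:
n = 9 (n = 3**2 = 9)
K(S, f) = 9/4 + 9*f/4 (K(S, f) = (9*(1 + f))/4 = (9 + 9*f)/4 = 9/4 + 9*f/4)
sqrt(H(K(-9, -14)) - 29953) = sqrt((9/4 + (9/4)*(-14))**2 - 29953) = sqrt((9/4 - 63/2)**2 - 29953) = sqrt((-117/4)**2 - 29953) = sqrt(13689/16 - 29953) = sqrt(-465559/16) = I*sqrt(465559)/4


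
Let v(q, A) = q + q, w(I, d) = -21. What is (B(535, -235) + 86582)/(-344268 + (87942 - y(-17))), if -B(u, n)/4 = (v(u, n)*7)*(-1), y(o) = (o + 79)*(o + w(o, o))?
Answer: -58271/126985 ≈ -0.45888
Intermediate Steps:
v(q, A) = 2*q
y(o) = (-21 + o)*(79 + o) (y(o) = (o + 79)*(o - 21) = (79 + o)*(-21 + o) = (-21 + o)*(79 + o))
B(u, n) = 56*u (B(u, n) = -4*(2*u)*7*(-1) = -4*14*u*(-1) = -(-56)*u = 56*u)
(B(535, -235) + 86582)/(-344268 + (87942 - y(-17))) = (56*535 + 86582)/(-344268 + (87942 - (-1659 + (-17)**2 + 58*(-17)))) = (29960 + 86582)/(-344268 + (87942 - (-1659 + 289 - 986))) = 116542/(-344268 + (87942 - 1*(-2356))) = 116542/(-344268 + (87942 + 2356)) = 116542/(-344268 + 90298) = 116542/(-253970) = 116542*(-1/253970) = -58271/126985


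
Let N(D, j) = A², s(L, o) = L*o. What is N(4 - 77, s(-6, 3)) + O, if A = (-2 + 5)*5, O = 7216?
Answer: 7441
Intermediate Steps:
A = 15 (A = 3*5 = 15)
N(D, j) = 225 (N(D, j) = 15² = 225)
N(4 - 77, s(-6, 3)) + O = 225 + 7216 = 7441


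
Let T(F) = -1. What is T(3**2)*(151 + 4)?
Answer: -155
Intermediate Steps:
T(3**2)*(151 + 4) = -(151 + 4) = -1*155 = -155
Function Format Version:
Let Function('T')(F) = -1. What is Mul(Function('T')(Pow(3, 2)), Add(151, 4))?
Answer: -155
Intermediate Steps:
Mul(Function('T')(Pow(3, 2)), Add(151, 4)) = Mul(-1, Add(151, 4)) = Mul(-1, 155) = -155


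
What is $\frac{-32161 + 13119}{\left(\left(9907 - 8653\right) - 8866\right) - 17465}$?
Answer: $\frac{19042}{25077} \approx 0.75934$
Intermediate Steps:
$\frac{-32161 + 13119}{\left(\left(9907 - 8653\right) - 8866\right) - 17465} = - \frac{19042}{\left(1254 - 8866\right) - 17465} = - \frac{19042}{-7612 - 17465} = - \frac{19042}{-25077} = \left(-19042\right) \left(- \frac{1}{25077}\right) = \frac{19042}{25077}$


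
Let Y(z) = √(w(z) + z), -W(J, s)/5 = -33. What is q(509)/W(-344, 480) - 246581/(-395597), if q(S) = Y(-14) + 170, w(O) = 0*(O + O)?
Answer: 21587471/13054701 + I*√14/165 ≈ 1.6536 + 0.022677*I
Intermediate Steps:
w(O) = 0 (w(O) = 0*(2*O) = 0)
W(J, s) = 165 (W(J, s) = -5*(-33) = 165)
Y(z) = √z (Y(z) = √(0 + z) = √z)
q(S) = 170 + I*√14 (q(S) = √(-14) + 170 = I*√14 + 170 = 170 + I*√14)
q(509)/W(-344, 480) - 246581/(-395597) = (170 + I*√14)/165 - 246581/(-395597) = (170 + I*√14)*(1/165) - 246581*(-1/395597) = (34/33 + I*√14/165) + 246581/395597 = 21587471/13054701 + I*√14/165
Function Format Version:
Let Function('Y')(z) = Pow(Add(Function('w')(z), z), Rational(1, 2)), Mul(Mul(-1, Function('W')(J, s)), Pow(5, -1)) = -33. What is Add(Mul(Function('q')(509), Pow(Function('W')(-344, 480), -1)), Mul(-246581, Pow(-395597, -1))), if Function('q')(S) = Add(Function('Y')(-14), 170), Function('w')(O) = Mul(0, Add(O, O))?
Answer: Add(Rational(21587471, 13054701), Mul(Rational(1, 165), I, Pow(14, Rational(1, 2)))) ≈ Add(1.6536, Mul(0.022677, I))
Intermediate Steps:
Function('w')(O) = 0 (Function('w')(O) = Mul(0, Mul(2, O)) = 0)
Function('W')(J, s) = 165 (Function('W')(J, s) = Mul(-5, -33) = 165)
Function('Y')(z) = Pow(z, Rational(1, 2)) (Function('Y')(z) = Pow(Add(0, z), Rational(1, 2)) = Pow(z, Rational(1, 2)))
Function('q')(S) = Add(170, Mul(I, Pow(14, Rational(1, 2)))) (Function('q')(S) = Add(Pow(-14, Rational(1, 2)), 170) = Add(Mul(I, Pow(14, Rational(1, 2))), 170) = Add(170, Mul(I, Pow(14, Rational(1, 2)))))
Add(Mul(Function('q')(509), Pow(Function('W')(-344, 480), -1)), Mul(-246581, Pow(-395597, -1))) = Add(Mul(Add(170, Mul(I, Pow(14, Rational(1, 2)))), Pow(165, -1)), Mul(-246581, Pow(-395597, -1))) = Add(Mul(Add(170, Mul(I, Pow(14, Rational(1, 2)))), Rational(1, 165)), Mul(-246581, Rational(-1, 395597))) = Add(Add(Rational(34, 33), Mul(Rational(1, 165), I, Pow(14, Rational(1, 2)))), Rational(246581, 395597)) = Add(Rational(21587471, 13054701), Mul(Rational(1, 165), I, Pow(14, Rational(1, 2))))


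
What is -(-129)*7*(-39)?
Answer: -35217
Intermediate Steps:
-(-129)*7*(-39) = -43*(-21)*(-39) = 903*(-39) = -35217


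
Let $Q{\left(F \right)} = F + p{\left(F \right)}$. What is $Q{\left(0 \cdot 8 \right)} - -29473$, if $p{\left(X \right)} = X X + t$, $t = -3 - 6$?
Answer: $29464$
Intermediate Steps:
$t = -9$ ($t = -3 - 6 = -9$)
$p{\left(X \right)} = -9 + X^{2}$ ($p{\left(X \right)} = X X - 9 = X^{2} - 9 = -9 + X^{2}$)
$Q{\left(F \right)} = -9 + F + F^{2}$ ($Q{\left(F \right)} = F + \left(-9 + F^{2}\right) = -9 + F + F^{2}$)
$Q{\left(0 \cdot 8 \right)} - -29473 = \left(-9 + 0 \cdot 8 + \left(0 \cdot 8\right)^{2}\right) - -29473 = \left(-9 + 0 + 0^{2}\right) + 29473 = \left(-9 + 0 + 0\right) + 29473 = -9 + 29473 = 29464$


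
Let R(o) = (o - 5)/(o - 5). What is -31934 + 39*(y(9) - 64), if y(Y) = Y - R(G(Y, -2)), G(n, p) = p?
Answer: -34118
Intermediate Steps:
R(o) = 1 (R(o) = (-5 + o)/(-5 + o) = 1)
y(Y) = -1 + Y (y(Y) = Y - 1*1 = Y - 1 = -1 + Y)
-31934 + 39*(y(9) - 64) = -31934 + 39*((-1 + 9) - 64) = -31934 + 39*(8 - 64) = -31934 + 39*(-56) = -31934 - 2184 = -34118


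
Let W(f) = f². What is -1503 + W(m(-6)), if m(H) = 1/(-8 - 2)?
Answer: -150299/100 ≈ -1503.0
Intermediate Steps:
m(H) = -⅒ (m(H) = 1/(-10) = -⅒)
-1503 + W(m(-6)) = -1503 + (-⅒)² = -1503 + 1/100 = -150299/100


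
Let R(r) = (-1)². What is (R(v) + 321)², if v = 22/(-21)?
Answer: 103684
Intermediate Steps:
v = -22/21 (v = 22*(-1/21) = -22/21 ≈ -1.0476)
R(r) = 1
(R(v) + 321)² = (1 + 321)² = 322² = 103684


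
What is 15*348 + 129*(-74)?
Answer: -4326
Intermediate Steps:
15*348 + 129*(-74) = 5220 - 9546 = -4326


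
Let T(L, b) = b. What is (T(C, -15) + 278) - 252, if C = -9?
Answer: 11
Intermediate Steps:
(T(C, -15) + 278) - 252 = (-15 + 278) - 252 = 263 - 252 = 11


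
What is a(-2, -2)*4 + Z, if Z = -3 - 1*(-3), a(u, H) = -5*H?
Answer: 40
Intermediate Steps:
Z = 0 (Z = -3 + 3 = 0)
a(-2, -2)*4 + Z = -5*(-2)*4 + 0 = 10*4 + 0 = 40 + 0 = 40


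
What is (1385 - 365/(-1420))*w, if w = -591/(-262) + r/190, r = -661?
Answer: -5988926099/3534380 ≈ -1694.5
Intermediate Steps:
w = -15223/12445 (w = -591/(-262) - 661/190 = -591*(-1/262) - 661*1/190 = 591/262 - 661/190 = -15223/12445 ≈ -1.2232)
(1385 - 365/(-1420))*w = (1385 - 365/(-1420))*(-15223/12445) = (1385 - 365*(-1/1420))*(-15223/12445) = (1385 + 73/284)*(-15223/12445) = (393413/284)*(-15223/12445) = -5988926099/3534380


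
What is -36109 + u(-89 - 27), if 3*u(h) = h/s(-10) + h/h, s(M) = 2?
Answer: -36128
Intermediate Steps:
u(h) = ⅓ + h/6 (u(h) = (h/2 + h/h)/3 = (h*(½) + 1)/3 = (h/2 + 1)/3 = (1 + h/2)/3 = ⅓ + h/6)
-36109 + u(-89 - 27) = -36109 + (⅓ + (-89 - 27)/6) = -36109 + (⅓ + (⅙)*(-116)) = -36109 + (⅓ - 58/3) = -36109 - 19 = -36128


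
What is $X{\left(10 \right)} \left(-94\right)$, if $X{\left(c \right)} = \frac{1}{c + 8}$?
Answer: $- \frac{47}{9} \approx -5.2222$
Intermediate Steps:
$X{\left(c \right)} = \frac{1}{8 + c}$
$X{\left(10 \right)} \left(-94\right) = \frac{1}{8 + 10} \left(-94\right) = \frac{1}{18} \left(-94\right) = - \frac{47}{9}$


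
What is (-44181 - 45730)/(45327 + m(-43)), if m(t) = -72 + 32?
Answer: -89911/45287 ≈ -1.9854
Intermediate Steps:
m(t) = -40
(-44181 - 45730)/(45327 + m(-43)) = (-44181 - 45730)/(45327 - 40) = -89911/45287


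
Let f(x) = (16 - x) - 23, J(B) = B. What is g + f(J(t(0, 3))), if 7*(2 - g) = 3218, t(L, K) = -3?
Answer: -3232/7 ≈ -461.71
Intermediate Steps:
g = -3204/7 (g = 2 - ⅐*3218 = 2 - 3218/7 = -3204/7 ≈ -457.71)
f(x) = -7 - x
g + f(J(t(0, 3))) = -3204/7 + (-7 - 1*(-3)) = -3204/7 + (-7 + 3) = -3204/7 - 4 = -3232/7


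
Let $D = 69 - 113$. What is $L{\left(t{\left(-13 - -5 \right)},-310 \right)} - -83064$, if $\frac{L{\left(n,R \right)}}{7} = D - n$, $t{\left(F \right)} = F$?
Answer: $82812$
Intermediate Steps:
$D = -44$ ($D = 69 - 113 = -44$)
$L{\left(n,R \right)} = -308 - 7 n$ ($L{\left(n,R \right)} = 7 \left(-44 - n\right) = -308 - 7 n$)
$L{\left(t{\left(-13 - -5 \right)},-310 \right)} - -83064 = \left(-308 - 7 \left(-13 - -5\right)\right) - -83064 = \left(-308 - 7 \left(-13 + 5\right)\right) + 83064 = \left(-308 - -56\right) + 83064 = \left(-308 + 56\right) + 83064 = -252 + 83064 = 82812$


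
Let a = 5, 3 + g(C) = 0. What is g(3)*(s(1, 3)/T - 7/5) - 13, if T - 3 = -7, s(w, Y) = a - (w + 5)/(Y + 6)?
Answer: -111/20 ≈ -5.5500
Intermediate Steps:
g(C) = -3 (g(C) = -3 + 0 = -3)
s(w, Y) = 5 - (5 + w)/(6 + Y) (s(w, Y) = 5 - (w + 5)/(Y + 6) = 5 - (5 + w)/(6 + Y))
T = -4 (T = 3 - 7 = -4)
g(3)*(s(1, 3)/T - 7/5) - 13 = -3*(((25 - 1*1 + 5*3)/(6 + 3))/(-4) - 7/5) - 13 = -3*(((25 - 1 + 15)/9)*(-¼) - 7*⅕) - 13 = -3*(((⅑)*39)*(-¼) - 7/5) - 13 = -3*((13/3)*(-¼) - 7/5) - 13 = -3*(-13/12 - 7/5) - 13 = -3*(-149/60) - 13 = 149/20 - 13 = -111/20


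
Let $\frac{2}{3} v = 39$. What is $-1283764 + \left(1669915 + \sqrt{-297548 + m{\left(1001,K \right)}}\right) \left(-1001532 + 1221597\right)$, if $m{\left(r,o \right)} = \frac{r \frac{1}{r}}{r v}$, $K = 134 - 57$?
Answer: $367488560711 + \frac{73355 i \sqrt{2683290541778}}{1001} \approx 3.6749 \cdot 10^{11} + 1.2004 \cdot 10^{8} i$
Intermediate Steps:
$v = \frac{117}{2}$ ($v = \frac{3}{2} \cdot 39 = \frac{117}{2} \approx 58.5$)
$K = 77$ ($K = 134 - 57 = 77$)
$m{\left(r,o \right)} = \frac{2}{117 r}$ ($m{\left(r,o \right)} = \frac{r \frac{1}{r}}{r \frac{117}{2}} = 1 \frac{1}{\frac{117}{2} r} = 1 \frac{2}{117 r} = \frac{2}{117 r}$)
$-1283764 + \left(1669915 + \sqrt{-297548 + m{\left(1001,K \right)}}\right) \left(-1001532 + 1221597\right) = -1283764 + \left(1669915 + \sqrt{-297548 + \frac{2}{117 \cdot 1001}}\right) \left(-1001532 + 1221597\right) = -1283764 + \left(1669915 + \sqrt{-297548 + \frac{2}{117} \cdot \frac{1}{1001}}\right) 220065 = -1283764 + \left(1669915 + \sqrt{-297548 + \frac{2}{117117}}\right) 220065 = -1283764 + \left(1669915 + \sqrt{- \frac{34847929114}{117117}}\right) 220065 = -1283764 + \left(1669915 + \frac{i \sqrt{2683290541778}}{3003}\right) 220065 = -1283764 + \left(367489844475 + \frac{73355 i \sqrt{2683290541778}}{1001}\right) = 367488560711 + \frac{73355 i \sqrt{2683290541778}}{1001}$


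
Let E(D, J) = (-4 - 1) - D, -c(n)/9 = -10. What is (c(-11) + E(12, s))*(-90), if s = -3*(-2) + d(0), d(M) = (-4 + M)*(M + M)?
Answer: -6570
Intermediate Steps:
c(n) = 90 (c(n) = -9*(-10) = 90)
d(M) = 2*M*(-4 + M) (d(M) = (-4 + M)*(2*M) = 2*M*(-4 + M))
s = 6 (s = -3*(-2) + 2*0*(-4 + 0) = 6 + 2*0*(-4) = 6 + 0 = 6)
E(D, J) = -5 - D
(c(-11) + E(12, s))*(-90) = (90 + (-5 - 1*12))*(-90) = (90 + (-5 - 12))*(-90) = (90 - 17)*(-90) = 73*(-90) = -6570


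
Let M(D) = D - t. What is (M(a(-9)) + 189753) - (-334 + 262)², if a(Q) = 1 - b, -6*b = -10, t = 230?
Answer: 553015/3 ≈ 1.8434e+5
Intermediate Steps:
b = 5/3 (b = -⅙*(-10) = 5/3 ≈ 1.6667)
a(Q) = -⅔ (a(Q) = 1 - 1*5/3 = 1 - 5/3 = -⅔)
M(D) = -230 + D (M(D) = D - 1*230 = D - 230 = -230 + D)
(M(a(-9)) + 189753) - (-334 + 262)² = ((-230 - ⅔) + 189753) - (-334 + 262)² = (-692/3 + 189753) - 1*(-72)² = 568567/3 - 1*5184 = 568567/3 - 5184 = 553015/3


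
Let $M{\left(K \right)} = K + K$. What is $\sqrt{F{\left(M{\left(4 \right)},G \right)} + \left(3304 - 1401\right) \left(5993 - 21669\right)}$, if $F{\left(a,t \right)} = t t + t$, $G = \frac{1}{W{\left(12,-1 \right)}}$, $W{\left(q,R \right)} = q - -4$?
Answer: $\frac{i \sqrt{7636845551}}{16} \approx 5461.8 i$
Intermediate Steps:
$W{\left(q,R \right)} = 4 + q$ ($W{\left(q,R \right)} = q + 4 = 4 + q$)
$M{\left(K \right)} = 2 K$
$G = \frac{1}{16}$ ($G = \frac{1}{4 + 12} = \frac{1}{16} \approx 0.0625$)
$F{\left(a,t \right)} = t + t^{2}$ ($F{\left(a,t \right)} = t^{2} + t = t + t^{2}$)
$\sqrt{F{\left(M{\left(4 \right)},G \right)} + \left(3304 - 1401\right) \left(5993 - 21669\right)} = \sqrt{\frac{1 + \frac{1}{16}}{16} + \left(3304 - 1401\right) \left(5993 - 21669\right)} = \sqrt{\frac{1}{16} \cdot \frac{17}{16} + 1903 \left(-15676\right)} = \sqrt{\frac{17}{256} - 29831428} = \sqrt{- \frac{7636845551}{256}} = \frac{i \sqrt{7636845551}}{16}$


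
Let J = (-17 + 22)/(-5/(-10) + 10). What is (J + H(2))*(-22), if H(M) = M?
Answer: -1144/21 ≈ -54.476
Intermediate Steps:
J = 10/21 (J = 5/(-5*(-⅒) + 10) = 5/(½ + 10) = 5/(21/2) = 5*(2/21) = 10/21 ≈ 0.47619)
(J + H(2))*(-22) = (10/21 + 2)*(-22) = (52/21)*(-22) = -1144/21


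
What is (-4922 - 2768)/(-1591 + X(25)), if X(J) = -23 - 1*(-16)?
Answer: 3845/799 ≈ 4.8123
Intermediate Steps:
X(J) = -7 (X(J) = -23 + 16 = -7)
(-4922 - 2768)/(-1591 + X(25)) = (-4922 - 2768)/(-1591 - 7) = -7690/(-1598) = -7690*(-1/1598) = 3845/799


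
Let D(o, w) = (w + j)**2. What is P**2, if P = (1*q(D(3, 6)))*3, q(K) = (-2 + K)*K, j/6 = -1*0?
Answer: 13483584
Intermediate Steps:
j = 0 (j = 6*(-1*0) = 6*0 = 0)
D(o, w) = w**2 (D(o, w) = (w + 0)**2 = w**2)
q(K) = K*(-2 + K)
P = 3672 (P = (1*(6**2*(-2 + 6**2)))*3 = (1*(36*(-2 + 36)))*3 = (1*(36*34))*3 = (1*1224)*3 = 1224*3 = 3672)
P**2 = 3672**2 = 13483584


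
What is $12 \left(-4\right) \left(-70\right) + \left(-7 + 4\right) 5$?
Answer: $3345$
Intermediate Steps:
$12 \left(-4\right) \left(-70\right) + \left(-7 + 4\right) 5 = \left(-48\right) \left(-70\right) - 15 = 3360 - 15 = 3345$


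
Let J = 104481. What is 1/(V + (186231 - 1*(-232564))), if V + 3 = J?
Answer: 1/523273 ≈ 1.9110e-6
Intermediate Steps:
V = 104478 (V = -3 + 104481 = 104478)
1/(V + (186231 - 1*(-232564))) = 1/(104478 + (186231 - 1*(-232564))) = 1/(104478 + (186231 + 232564)) = 1/(104478 + 418795) = 1/523273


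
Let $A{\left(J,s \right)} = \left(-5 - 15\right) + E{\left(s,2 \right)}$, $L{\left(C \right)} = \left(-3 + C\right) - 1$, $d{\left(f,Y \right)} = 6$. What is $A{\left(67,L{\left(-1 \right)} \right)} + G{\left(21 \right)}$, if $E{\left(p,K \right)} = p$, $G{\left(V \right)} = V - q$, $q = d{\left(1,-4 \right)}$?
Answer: $-10$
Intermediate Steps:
$q = 6$
$G{\left(V \right)} = -6 + V$ ($G{\left(V \right)} = V - 6 = -6 + V$)
$L{\left(C \right)} = -4 + C$
$A{\left(J,s \right)} = -20 + s$ ($A{\left(J,s \right)} = \left(-5 - 15\right) + s = -20 + s$)
$A{\left(67,L{\left(-1 \right)} \right)} + G{\left(21 \right)} = \left(-20 - 5\right) + \left(-6 + 21\right) = \left(-20 - 5\right) + 15 = -25 + 15 = -10$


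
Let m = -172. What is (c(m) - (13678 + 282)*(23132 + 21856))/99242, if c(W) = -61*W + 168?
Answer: -314010910/49621 ≈ -6328.2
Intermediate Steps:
c(W) = 168 - 61*W
(c(m) - (13678 + 282)*(23132 + 21856))/99242 = ((168 - 61*(-172)) - (13678 + 282)*(23132 + 21856))/99242 = ((168 + 10492) - 13960*44988)*(1/99242) = (10660 - 1*628032480)*(1/99242) = (10660 - 628032480)*(1/99242) = -628021820*1/99242 = -314010910/49621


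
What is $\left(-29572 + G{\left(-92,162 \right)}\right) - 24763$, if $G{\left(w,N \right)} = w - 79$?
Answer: $-54506$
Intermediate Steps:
$G{\left(w,N \right)} = -79 + w$ ($G{\left(w,N \right)} = w - 79 = -79 + w$)
$\left(-29572 + G{\left(-92,162 \right)}\right) - 24763 = \left(-29572 - 171\right) - 24763 = -29743 - 24763 = -54506$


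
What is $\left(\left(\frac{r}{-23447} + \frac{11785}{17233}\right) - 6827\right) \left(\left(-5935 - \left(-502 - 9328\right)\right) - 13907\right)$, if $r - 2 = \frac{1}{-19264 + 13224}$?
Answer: $\frac{41699645447339703561}{610133848010} \approx 6.8345 \cdot 10^{7}$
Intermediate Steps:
$r = \frac{12079}{6040}$ ($r = 2 + \frac{1}{-19264 + 13224} = 2 + \frac{1}{-6040} = 2 - \frac{1}{6040} = \frac{12079}{6040} \approx 1.9998$)
$\left(\left(\frac{r}{-23447} + \frac{11785}{17233}\right) - 6827\right) \left(\left(-5935 - \left(-502 - 9328\right)\right) - 13907\right) = \left(\left(\frac{12079}{6040 \left(-23447\right)} + \frac{11785}{17233}\right) - 6827\right) \left(\left(-5935 - \left(-502 - 9328\right)\right) - 13907\right) = \left(\left(\frac{12079}{6040} \left(- \frac{1}{23447}\right) + 11785 \cdot \frac{1}{17233}\right) - 6827\right) \left(\left(-5935 - -9830\right) - 13907\right) = \left(\left(- \frac{12079}{141619880} + \frac{11785}{17233}\right) - 6827\right) \left(\left(-5935 + 9830\right) - 13907\right) = \left(\frac{1668782128393}{2440535392040} - 6827\right) \left(3895 - 13907\right) = \left(- \frac{16659866339328687}{2440535392040}\right) \left(-10012\right) = \frac{41699645447339703561}{610133848010}$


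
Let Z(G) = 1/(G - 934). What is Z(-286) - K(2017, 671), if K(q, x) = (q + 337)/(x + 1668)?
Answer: -2874219/2853580 ≈ -1.0072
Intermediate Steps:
K(q, x) = (337 + q)/(1668 + x)
Z(G) = 1/(-934 + G)
Z(-286) - K(2017, 671) = 1/(-934 - 286) - (337 + 2017)/(1668 + 671) = 1/(-1220) - 2354/2339 = -1/1220 - 2354/2339 = -2874219/2853580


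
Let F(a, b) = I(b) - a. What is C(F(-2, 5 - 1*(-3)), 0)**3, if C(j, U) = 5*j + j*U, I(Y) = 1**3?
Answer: 3375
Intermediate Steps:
I(Y) = 1
F(a, b) = 1 - a
C(j, U) = 5*j + U*j
C(F(-2, 5 - 1*(-3)), 0)**3 = ((1 - 1*(-2))*(5 + 0))**3 = ((1 + 2)*5)**3 = (3*5)**3 = 15**3 = 3375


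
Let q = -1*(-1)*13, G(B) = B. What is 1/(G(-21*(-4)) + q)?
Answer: 1/97 ≈ 0.010309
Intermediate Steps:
q = 13 (q = 1*13 = 13)
1/(G(-21*(-4)) + q) = 1/(-21*(-4) + 13) = 1/(84 + 13) = 1/97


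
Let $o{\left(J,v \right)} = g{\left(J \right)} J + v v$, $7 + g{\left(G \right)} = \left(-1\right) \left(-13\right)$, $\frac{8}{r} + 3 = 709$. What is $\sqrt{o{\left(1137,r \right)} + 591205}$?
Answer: $\frac{\sqrt{74519546459}}{353} \approx 773.32$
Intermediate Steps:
$r = \frac{4}{353}$ ($r = \frac{8}{-3 + 709} = \frac{8}{706} = 8 \cdot \frac{1}{706} = \frac{4}{353} \approx 0.011331$)
$g{\left(G \right)} = 6$ ($g{\left(G \right)} = -7 - -13 = -7 + 13 = 6$)
$o{\left(J,v \right)} = v^{2} + 6 J$ ($o{\left(J,v \right)} = 6 J + v v = 6 J + v^{2} = v^{2} + 6 J$)
$\sqrt{o{\left(1137,r \right)} + 591205} = \sqrt{\left(\left(\frac{4}{353}\right)^{2} + 6 \cdot 1137\right) + 591205} = \sqrt{\left(\frac{16}{124609} + 6822\right) + 591205} = \sqrt{\frac{850082614}{124609} + 591205} = \sqrt{\frac{74519546459}{124609}} = \frac{\sqrt{74519546459}}{353}$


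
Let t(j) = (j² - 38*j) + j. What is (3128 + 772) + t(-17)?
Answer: 4818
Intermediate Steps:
t(j) = j² - 37*j
(3128 + 772) + t(-17) = (3128 + 772) - 17*(-37 - 17) = 3900 - 17*(-54) = 3900 + 918 = 4818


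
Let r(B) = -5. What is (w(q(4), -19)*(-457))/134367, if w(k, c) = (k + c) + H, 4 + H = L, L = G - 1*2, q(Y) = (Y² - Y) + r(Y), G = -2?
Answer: 9140/134367 ≈ 0.068023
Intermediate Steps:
q(Y) = -5 + Y² - Y (q(Y) = (Y² - Y) - 5 = -5 + Y² - Y)
L = -4 (L = -2 - 1*2 = -2 - 2 = -4)
H = -8 (H = -4 - 4 = -8)
w(k, c) = -8 + c + k (w(k, c) = (k + c) - 8 = (c + k) - 8 = -8 + c + k)
(w(q(4), -19)*(-457))/134367 = ((-8 - 19 + (-5 + 4² - 1*4))*(-457))/134367 = ((-8 - 19 + (-5 + 16 - 4))*(-457))*(1/134367) = ((-8 - 19 + 7)*(-457))*(1/134367) = -20*(-457)*(1/134367) = 9140*(1/134367) = 9140/134367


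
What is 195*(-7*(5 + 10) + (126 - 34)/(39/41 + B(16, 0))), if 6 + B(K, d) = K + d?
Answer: -8457735/449 ≈ -18837.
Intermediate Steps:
B(K, d) = -6 + K + d (B(K, d) = -6 + (K + d) = -6 + K + d)
195*(-7*(5 + 10) + (126 - 34)/(39/41 + B(16, 0))) = 195*(-7*(5 + 10) + (126 - 34)/(39/41 + (-6 + 16 + 0))) = 195*(-7*15 + 92/(39*(1/41) + 10)) = 195*(-105 + 92/(39/41 + 10)) = 195*(-105 + 92/(449/41)) = 195*(-105 + 92*(41/449)) = 195*(-105 + 3772/449) = 195*(-43373/449) = -8457735/449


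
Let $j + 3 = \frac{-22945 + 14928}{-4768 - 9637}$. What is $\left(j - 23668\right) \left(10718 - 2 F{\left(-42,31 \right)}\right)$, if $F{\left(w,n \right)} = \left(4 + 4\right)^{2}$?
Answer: $- \frac{722180259084}{2881} \approx -2.5067 \cdot 10^{8}$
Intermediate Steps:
$F{\left(w,n \right)} = 64$ ($F{\left(w,n \right)} = 8^{2} = 64$)
$j = - \frac{35198}{14405}$ ($j = -3 + \frac{-22945 + 14928}{-4768 - 9637} = -3 - \frac{8017}{-14405} = -3 - - \frac{8017}{14405} = -3 + \frac{8017}{14405} = - \frac{35198}{14405} \approx -2.4435$)
$\left(j - 23668\right) \left(10718 - 2 F{\left(-42,31 \right)}\right) = \left(- \frac{35198}{14405} - 23668\right) \left(10718 - 128\right) = - \frac{340972738 \left(10718 - 128\right)}{14405} = \left(- \frac{340972738}{14405}\right) 10590 = - \frac{722180259084}{2881}$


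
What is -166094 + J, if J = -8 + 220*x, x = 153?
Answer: -132442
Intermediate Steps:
J = 33652 (J = -8 + 220*153 = -8 + 33660 = 33652)
-166094 + J = -166094 + 33652 = -132442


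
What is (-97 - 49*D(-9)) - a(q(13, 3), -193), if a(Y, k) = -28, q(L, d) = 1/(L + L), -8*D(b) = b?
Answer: -993/8 ≈ -124.13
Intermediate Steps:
D(b) = -b/8
q(L, d) = 1/(2*L)
(-97 - 49*D(-9)) - a(q(13, 3), -193) = (-97 - (-49)*(-9)/8) - 1*(-28) = (-97 - 49*9/8) + 28 = (-97 - 441/8) + 28 = -1217/8 + 28 = -993/8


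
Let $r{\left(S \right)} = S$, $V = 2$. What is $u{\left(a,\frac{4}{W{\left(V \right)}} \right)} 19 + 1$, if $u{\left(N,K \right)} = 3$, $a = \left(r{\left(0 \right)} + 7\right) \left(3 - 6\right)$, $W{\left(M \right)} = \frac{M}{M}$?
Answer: $58$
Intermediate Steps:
$W{\left(M \right)} = 1$
$a = -21$ ($a = \left(0 + 7\right) \left(3 - 6\right) = 7 \left(-3\right) = -21$)
$u{\left(a,\frac{4}{W{\left(V \right)}} \right)} 19 + 1 = 3 \cdot 19 + 1 = 57 + 1 = 58$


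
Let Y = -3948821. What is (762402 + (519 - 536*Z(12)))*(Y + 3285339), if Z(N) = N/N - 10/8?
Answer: -506273257510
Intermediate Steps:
Z(N) = -¼ (Z(N) = 1 - 10*⅛ = 1 - 5/4 = -¼)
(762402 + (519 - 536*Z(12)))*(Y + 3285339) = (762402 + (519 - 536*(-¼)))*(-3948821 + 3285339) = (762402 + (519 + 134))*(-663482) = (762402 + 653)*(-663482) = 763055*(-663482) = -506273257510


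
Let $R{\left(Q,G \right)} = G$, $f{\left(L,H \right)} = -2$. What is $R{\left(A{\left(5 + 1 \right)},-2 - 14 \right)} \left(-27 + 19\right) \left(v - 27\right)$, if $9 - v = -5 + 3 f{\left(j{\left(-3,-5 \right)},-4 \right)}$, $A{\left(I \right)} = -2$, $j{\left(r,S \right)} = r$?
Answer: $-896$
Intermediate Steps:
$v = 20$ ($v = 9 - \left(-5 + 3 \left(-2\right)\right) = 9 - \left(-5 - 6\right) = 9 - -11 = 9 + 11 = 20$)
$R{\left(A{\left(5 + 1 \right)},-2 - 14 \right)} \left(-27 + 19\right) \left(v - 27\right) = \left(-2 - 14\right) \left(-27 + 19\right) \left(20 - 27\right) = - 16 \left(\left(-8\right) \left(-7\right)\right) = \left(-16\right) 56 = -896$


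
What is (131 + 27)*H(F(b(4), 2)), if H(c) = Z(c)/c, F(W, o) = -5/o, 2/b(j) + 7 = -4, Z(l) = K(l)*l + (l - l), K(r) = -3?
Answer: -474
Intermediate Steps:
Z(l) = -3*l (Z(l) = -3*l + (l - l) = -3*l + 0 = -3*l)
b(j) = -2/11 (b(j) = 2/(-7 - 4) = 2/(-11) = 2*(-1/11) = -2/11)
H(c) = -3 (H(c) = (-3*c)/c = -3)
(131 + 27)*H(F(b(4), 2)) = (131 + 27)*(-3) = 158*(-3) = -474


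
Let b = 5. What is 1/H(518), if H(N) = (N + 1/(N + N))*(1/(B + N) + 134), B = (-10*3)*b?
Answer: 381248/26463772137 ≈ 1.4406e-5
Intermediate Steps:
B = -150 (B = -10*3*5 = -30*5 = -150)
H(N) = (134 + 1/(-150 + N))*(N + 1/(2*N)) (H(N) = (N + 1/(N + N))*(1/(-150 + N) + 134) = (N + 1/(2*N))*(134 + 1/(-150 + N)) = (134 + 1/(-150 + N))*(N + 1/(2*N)))
1/H(518) = 1/((1/2)*(-20099 - 40198*518**2 + 134*518 + 268*518**3)/(518*(-150 + 518))) = 1/((1/2)*(1/518)*(-20099 - 40198*268324 + 69412 + 268*138991832)/368) = 1/((1/2)*(1/518)*(1/368)*(-20099 - 10786088152 + 69412 + 37249810976)) = 1/((1/2)*(1/518)*(1/368)*26463772137) = 1/(26463772137/381248) = 381248/26463772137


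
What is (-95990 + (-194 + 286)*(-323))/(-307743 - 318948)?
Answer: 41902/208897 ≈ 0.20059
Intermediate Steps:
(-95990 + (-194 + 286)*(-323))/(-307743 - 318948) = (-95990 + 92*(-323))/(-626691) = (-95990 - 29716)*(-1/626691) = -125706*(-1/626691) = 41902/208897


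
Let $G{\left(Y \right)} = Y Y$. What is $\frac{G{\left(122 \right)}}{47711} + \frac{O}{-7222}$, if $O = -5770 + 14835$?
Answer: $- \frac{325007967}{344568842} \approx -0.94323$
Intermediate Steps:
$O = 9065$
$G{\left(Y \right)} = Y^{2}$
$\frac{G{\left(122 \right)}}{47711} + \frac{O}{-7222} = \frac{122^{2}}{47711} + \frac{9065}{-7222} = 14884 \cdot \frac{1}{47711} + 9065 \left(- \frac{1}{7222}\right) = \frac{14884}{47711} - \frac{9065}{7222} = - \frac{325007967}{344568842}$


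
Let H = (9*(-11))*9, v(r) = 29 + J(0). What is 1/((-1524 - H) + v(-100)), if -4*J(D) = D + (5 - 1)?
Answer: -1/605 ≈ -0.0016529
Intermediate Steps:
J(D) = -1 - D/4 (J(D) = -(D + (5 - 1))/4 = -(D + 4)/4 = -(4 + D)/4 = -1 - D/4)
v(r) = 28 (v(r) = 29 + (-1 - 1/4*0) = 29 + (-1 + 0) = 29 - 1 = 28)
H = -891 (H = -99*9 = -891)
1/((-1524 - H) + v(-100)) = 1/((-1524 - 1*(-891)) + 28) = 1/((-1524 + 891) + 28) = 1/(-633 + 28) = 1/(-605) = -1/605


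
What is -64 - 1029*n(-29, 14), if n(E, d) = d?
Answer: -14470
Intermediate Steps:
-64 - 1029*n(-29, 14) = -64 - 1029*14 = -64 - 14406 = -14470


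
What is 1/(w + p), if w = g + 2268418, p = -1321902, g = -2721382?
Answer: -1/1774866 ≈ -5.6342e-7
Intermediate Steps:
w = -452964 (w = -2721382 + 2268418 = -452964)
1/(w + p) = 1/(-452964 - 1321902) = 1/(-1774866) = -1/1774866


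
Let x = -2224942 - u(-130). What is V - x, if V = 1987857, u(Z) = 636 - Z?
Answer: 4213565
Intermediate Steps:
x = -2225708 (x = -2224942 - (636 - 1*(-130)) = -2224942 - (636 + 130) = -2224942 - 1*766 = -2224942 - 766 = -2225708)
V - x = 1987857 - 1*(-2225708) = 1987857 + 2225708 = 4213565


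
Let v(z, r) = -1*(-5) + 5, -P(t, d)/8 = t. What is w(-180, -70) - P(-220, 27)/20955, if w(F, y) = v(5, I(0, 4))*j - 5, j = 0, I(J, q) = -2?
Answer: -1937/381 ≈ -5.0840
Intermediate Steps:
P(t, d) = -8*t
v(z, r) = 10 (v(z, r) = 5 + 5 = 10)
w(F, y) = -5 (w(F, y) = 10*0 - 5 = 0 - 5 = -5)
w(-180, -70) - P(-220, 27)/20955 = -5 - (-8*(-220))/20955 = -5 - 1760/20955 = -5 - 1*32/381 = -5 - 32/381 = -1937/381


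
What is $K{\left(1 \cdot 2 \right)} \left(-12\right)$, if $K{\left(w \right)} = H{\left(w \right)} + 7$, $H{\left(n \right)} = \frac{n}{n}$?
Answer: $-96$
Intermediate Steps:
$H{\left(n \right)} = 1$
$K{\left(w \right)} = 8$ ($K{\left(w \right)} = 1 + 7 = 8$)
$K{\left(1 \cdot 2 \right)} \left(-12\right) = 8 \left(-12\right) = -96$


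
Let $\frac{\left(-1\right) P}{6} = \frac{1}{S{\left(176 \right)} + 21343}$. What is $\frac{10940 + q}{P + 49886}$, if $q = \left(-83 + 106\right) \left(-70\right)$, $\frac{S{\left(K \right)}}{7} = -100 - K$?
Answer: $\frac{18110463}{96833714} \approx 0.18703$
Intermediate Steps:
$S{\left(K \right)} = -700 - 7 K$ ($S{\left(K \right)} = 7 \left(-100 - K\right) = -700 - 7 K$)
$P = - \frac{6}{19411}$ ($P = - \frac{6}{\left(-700 - 1232\right) + 21343} = - \frac{6}{-1932 + 21343} = - \frac{6}{19411} \approx -0.0003091$)
$q = -1610$ ($q = 23 \left(-70\right) = -1610$)
$\frac{10940 + q}{P + 49886} = \frac{10940 - 1610}{- \frac{6}{19411} + 49886} = \frac{9330}{\frac{968337140}{19411}} = 9330 \cdot \frac{19411}{968337140} = \frac{18110463}{96833714}$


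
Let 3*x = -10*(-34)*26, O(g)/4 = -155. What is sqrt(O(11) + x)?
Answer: 2*sqrt(5235)/3 ≈ 48.236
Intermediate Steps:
O(g) = -620 (O(g) = 4*(-155) = -620)
x = 8840/3 (x = (-10*(-34)*26)/3 = (340*26)/3 = (1/3)*8840 = 8840/3 ≈ 2946.7)
sqrt(O(11) + x) = sqrt(-620 + 8840/3) = sqrt(6980/3) = 2*sqrt(5235)/3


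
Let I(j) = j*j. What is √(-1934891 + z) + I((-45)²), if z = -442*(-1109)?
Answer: 4100625 + I*√1444713 ≈ 4.1006e+6 + 1202.0*I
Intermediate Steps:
I(j) = j²
z = 490178
√(-1934891 + z) + I((-45)²) = √(-1934891 + 490178) + ((-45)²)² = √(-1444713) + 2025² = I*√1444713 + 4100625 = 4100625 + I*√1444713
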